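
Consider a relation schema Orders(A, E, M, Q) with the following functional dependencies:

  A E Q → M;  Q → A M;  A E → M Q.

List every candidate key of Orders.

Attribute E never appears on the right-hand side of any dependency, so E must belong to every candidate key.
{E}⁺ = {E}, which is not all of the schema, so we must add further attributes.
{A, E}⁺: AE→MQ adds M, Q → {A, E, M, Q}. Minimal: {E}⁺ = {E}; {A}⁺ = {A} — none reach the full schema.
{E, Q}⁺: Q→AM adds A, M → {A, E, M, Q}. Minimal: {Q}⁺ = {A, M, Q}; {E}⁺ = {E} — none reach the full schema.
Any other superkey contains one of these as a subset, so there are no further candidate keys.

{A, E}, {E, Q}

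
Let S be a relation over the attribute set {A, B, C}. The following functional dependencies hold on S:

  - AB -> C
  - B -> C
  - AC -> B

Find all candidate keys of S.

AB; AC

Attribute A never appears on the right-hand side of any dependency, so A must belong to every candidate key.
{A}⁺ = {A}, which is not all of the schema, so we must add further attributes.
{A, B}⁺: AB→C adds C → {A, B, C}. Minimal: {B}⁺ = {B, C}; {A}⁺ = {A} — none reach the full schema.
{A, C}⁺: AC→B adds B → {A, B, C}. Minimal: {C}⁺ = {C}; {A}⁺ = {A} — none reach the full schema.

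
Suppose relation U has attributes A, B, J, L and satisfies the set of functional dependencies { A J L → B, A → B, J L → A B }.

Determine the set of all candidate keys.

(J, L)

Attributes J, L never appear on any right-hand side, so every candidate key must contain {J, L}.
{J, L}⁺ = {A, B, J, L}, which is all of the schema, so {J, L} is the only candidate key.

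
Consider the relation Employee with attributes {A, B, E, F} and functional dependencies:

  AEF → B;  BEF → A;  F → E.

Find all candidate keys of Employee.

Attribute F never appears on the right-hand side of any dependency, so F must belong to every candidate key.
{F}⁺ = {E, F}, which is not all of the schema, so we must add further attributes.
{A, F}⁺: F→E adds E; AEF→B adds B → {A, B, E, F}. Minimal: {F}⁺ = {E, F}; {A}⁺ = {A} — none reach the full schema.
{B, F}⁺: F→E adds E; BEF→A adds A → {A, B, E, F}. Minimal: {F}⁺ = {E, F}; {B}⁺ = {B} — none reach the full schema.
Any other superkey contains one of these as a subset, so there are no further candidate keys.

{A, F}; {B, F}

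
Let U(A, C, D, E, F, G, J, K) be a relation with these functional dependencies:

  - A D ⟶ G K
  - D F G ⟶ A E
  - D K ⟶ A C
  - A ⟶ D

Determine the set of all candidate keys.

{A, F, J}, {D, F, G, J}, {D, F, J, K}

Attributes F, J never appear on any right-hand side, so every candidate key must contain {F, J}.
{F, J}⁺ = {F, J}, which is not all of the schema, so we must add further attributes.
{A, F, J}⁺: A→D adds D; AD→GK adds G, K; DFG→AE adds E; DK→AC adds C → {A, C, D, E, F, G, J, K}. Minimal: {F, J}⁺ = {F, J}; {A, J}⁺ = {A, C, D, G, J, K}; {A, F}⁺ = {A, C, D, E, F, G, K} — none reach the full schema.
{D, F, G, J}⁺: DFG→AE adds A, E; AD→GK adds K; DK→AC adds C → {A, C, D, E, F, G, J, K}. Minimal: {F, G, J}⁺ = {F, G, J}; {D, G, J}⁺ = {D, G, J}; {D, F, J}⁺ = {D, F, J}; … — none reach the full schema.
{D, F, J, K}⁺: DK→AC adds A, C; AD→GK adds G; DFG→AE adds E → {A, C, D, E, F, G, J, K}. Minimal: {F, J, K}⁺ = {F, J, K}; {D, J, K}⁺ = {A, C, D, G, J, K}; {D, F, K}⁺ = {A, C, D, E, F, G, K}; … — none reach the full schema.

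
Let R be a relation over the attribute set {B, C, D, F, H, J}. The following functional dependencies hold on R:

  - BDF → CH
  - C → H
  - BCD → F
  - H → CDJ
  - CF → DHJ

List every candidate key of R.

Attribute B never appears on the right-hand side of any dependency, so B must belong to every candidate key.
{B}⁺ = {B}, which is not all of the schema, so we must add further attributes.
{B, C}⁺: C→H adds H; H→CDJ adds D, J; BCD→F adds F → {B, C, D, F, H, J}. Minimal: {C}⁺ = {C, D, H, J}; {B}⁺ = {B} — none reach the full schema.
{B, H}⁺: H→CDJ adds C, D, J; BCD→F adds F → {B, C, D, F, H, J}. Minimal: {H}⁺ = {C, D, H, J}; {B}⁺ = {B} — none reach the full schema.
{B, D, F}⁺: BDF→CH adds C, H; H→CDJ adds J → {B, C, D, F, H, J}. Minimal: {D, F}⁺ = {D, F}; {B, F}⁺ = {B, F}; {B, D}⁺ = {B, D} — none reach the full schema.
Any other superkey contains one of these as a subset, so there are no further candidate keys.

{B, C}, {B, H}, {B, D, F}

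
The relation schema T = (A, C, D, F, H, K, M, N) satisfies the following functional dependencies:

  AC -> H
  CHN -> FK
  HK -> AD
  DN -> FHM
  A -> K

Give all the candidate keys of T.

Attributes C, N never appear on any right-hand side, so every candidate key must contain {C, N}.
{C, N}⁺ = {C, N}, which is not all of the schema, so we must add further attributes.
{A, C, N}⁺: AC→H adds H; CHN→FK adds F, K; HK→AD adds D; DN→FHM adds M → {A, C, D, F, H, K, M, N}.
{C, D, N}⁺: DN→FHM adds F, H, M; CHN→FK adds K; HK→AD adds A → {A, C, D, F, H, K, M, N}.
{C, H, N}⁺: CHN→FK adds F, K; HK→AD adds A, D; DN→FHM adds M → {A, C, D, F, H, K, M, N}.

{A, C, N}, {C, D, N}, {C, H, N}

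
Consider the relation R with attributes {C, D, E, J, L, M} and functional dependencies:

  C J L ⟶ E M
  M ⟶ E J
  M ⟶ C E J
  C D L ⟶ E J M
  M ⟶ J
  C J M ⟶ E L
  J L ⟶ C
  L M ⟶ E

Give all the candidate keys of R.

DM, CDL, DJL

Attribute D never appears on the right-hand side of any dependency, so D must belong to every candidate key.
{D}⁺ = {D}, which is not all of the schema, so we must add further attributes.
{D, M}⁺: M→EJ adds E, J; M→CEJ adds C; CJM→EL adds L → {C, D, E, J, L, M}. Minimal: {M}⁺ = {C, E, J, L, M}; {D}⁺ = {D} — none reach the full schema.
{C, D, L}⁺: CDL→EJM adds E, J, M → {C, D, E, J, L, M}. Minimal: {D, L}⁺ = {D, L}; {C, L}⁺ = {C, L}; {C, D}⁺ = {C, D} — none reach the full schema.
{D, J, L}⁺: JL→C adds C; CJL→EM adds E, M → {C, D, E, J, L, M}. Minimal: {J, L}⁺ = {C, E, J, L, M}; {D, L}⁺ = {D, L}; {D, J}⁺ = {D, J} — none reach the full schema.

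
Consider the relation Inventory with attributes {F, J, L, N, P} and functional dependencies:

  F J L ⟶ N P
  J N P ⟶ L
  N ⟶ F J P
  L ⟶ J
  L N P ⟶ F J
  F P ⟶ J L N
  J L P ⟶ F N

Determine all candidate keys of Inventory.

{N}⁺: N→FJP adds F, J, P; FP→JLN adds L → {F, J, L, N, P}.
{F, L}⁺: L→J adds J; FJL→NP adds N, P → {F, J, L, N, P}.
{F, P}⁺: FP→JLN adds J, L, N → {F, J, L, N, P}.
{L, P}⁺: L→J adds J; JLP→FN adds F, N → {F, J, L, N, P}.
Any other superkey contains one of these as a subset, so there are no further candidate keys.

{N}, {F, L}, {F, P}, {L, P}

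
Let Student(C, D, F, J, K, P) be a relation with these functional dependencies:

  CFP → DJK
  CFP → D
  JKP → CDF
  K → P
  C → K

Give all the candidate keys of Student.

{C, F}⁺: C→K adds K; K→P adds P; CFP→DJK adds D, J → {C, D, F, J, K, P}. Minimal: {F}⁺ = {F}; {C}⁺ = {C, K, P} — none reach the full schema.
{C, J}⁺: C→K adds K; K→P adds P; JKP→CDF adds D, F → {C, D, F, J, K, P}. Minimal: {J}⁺ = {J}; {C}⁺ = {C, K, P} — none reach the full schema.
{J, K}⁺: K→P adds P; JKP→CDF adds C, D, F → {C, D, F, J, K, P}. Minimal: {K}⁺ = {K, P}; {J}⁺ = {J} — none reach the full schema.
Any other superkey contains one of these as a subset, so there are no further candidate keys.

{C, F}, {C, J}, {J, K}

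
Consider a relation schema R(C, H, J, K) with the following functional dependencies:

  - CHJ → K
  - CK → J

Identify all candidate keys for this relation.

Attributes C, H never appear on any right-hand side, so every candidate key must contain {C, H}.
{C, H}⁺ = {C, H}, which is not all of the schema, so we must add further attributes.
{C, H, J}⁺: CHJ→K adds K → {C, H, J, K}. Minimal: {H, J}⁺ = {H, J}; {C, J}⁺ = {C, J}; {C, H}⁺ = {C, H} — none reach the full schema.
{C, H, K}⁺: CK→J adds J → {C, H, J, K}. Minimal: {H, K}⁺ = {H, K}; {C, K}⁺ = {C, J, K}; {C, H}⁺ = {C, H} — none reach the full schema.

{C, H, J}, {C, H, K}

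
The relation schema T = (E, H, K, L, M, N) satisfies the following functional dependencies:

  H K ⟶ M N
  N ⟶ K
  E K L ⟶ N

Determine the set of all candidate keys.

Attributes E, H, L never appear on any right-hand side, so every candidate key must contain {E, H, L}.
{E, H, L}⁺ = {E, H, L}, which is not all of the schema, so we must add further attributes.
{E, H, K, L}⁺: HK→MN adds M, N → {E, H, K, L, M, N}. Minimal: {H, K, L}⁺ = {H, K, L, M, N}; {E, K, L}⁺ = {E, K, L, N}; {E, H, L}⁺ = {E, H, L}; … — none reach the full schema.
{E, H, L, N}⁺: N→K adds K; HK→MN adds M → {E, H, K, L, M, N}. Minimal: {H, L, N}⁺ = {H, K, L, M, N}; {E, L, N}⁺ = {E, K, L, N}; {E, H, N}⁺ = {E, H, K, M, N}; … — none reach the full schema.
Any other superkey contains one of these as a subset, so there are no further candidate keys.

(E, H, K, L), (E, H, L, N)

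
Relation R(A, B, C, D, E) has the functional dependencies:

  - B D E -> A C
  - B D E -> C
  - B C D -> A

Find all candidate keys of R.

Attributes B, D, E never appear on any right-hand side, so every candidate key must contain {B, D, E}.
{B, D, E}⁺ = {A, B, C, D, E}, which is all of the schema, so {B, D, E} is the only candidate key.

{B, D, E}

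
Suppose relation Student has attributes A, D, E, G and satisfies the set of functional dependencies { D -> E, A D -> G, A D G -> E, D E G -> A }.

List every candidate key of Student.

Attribute D never appears on the right-hand side of any dependency, so D must belong to every candidate key.
{D}⁺ = {D, E}, which is not all of the schema, so we must add further attributes.
{A, D}⁺: D→E adds E; AD→G adds G → {A, D, E, G}.
{D, G}⁺: D→E adds E; DEG→A adds A → {A, D, E, G}.
Any other superkey contains one of these as a subset, so there are no further candidate keys.

{A, D}, {D, G}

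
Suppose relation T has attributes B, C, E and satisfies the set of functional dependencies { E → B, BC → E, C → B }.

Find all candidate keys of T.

Attribute C never appears on the right-hand side of any dependency, so C must belong to every candidate key.
{C}⁺ = {B, C, E}, which is all of the schema, so {C} is the only candidate key.

{C}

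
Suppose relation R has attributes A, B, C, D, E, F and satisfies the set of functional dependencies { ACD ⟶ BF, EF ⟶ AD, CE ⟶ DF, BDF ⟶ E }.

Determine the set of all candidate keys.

Attribute C never appears on the right-hand side of any dependency, so C must belong to every candidate key.
{C}⁺ = {C}, which is not all of the schema, so we must add further attributes.
{C, E}⁺: CE→DF adds D, F; EF→AD adds A; ACD→BF adds B → {A, B, C, D, E, F}. Minimal: {E}⁺ = {E}; {C}⁺ = {C} — none reach the full schema.
{A, C, D}⁺: ACD→BF adds B, F; BDF→E adds E → {A, B, C, D, E, F}. Minimal: {C, D}⁺ = {C, D}; {A, D}⁺ = {A, D}; {A, C}⁺ = {A, C} — none reach the full schema.
{B, C, D, F}⁺: BDF→E adds E; EF→AD adds A → {A, B, C, D, E, F}. Minimal: {C, D, F}⁺ = {C, D, F}; {B, D, F}⁺ = {A, B, D, E, F}; {B, C, F}⁺ = {B, C, F}; … — none reach the full schema.
Any other superkey contains one of these as a subset, so there are no further candidate keys.

{C, E}; {A, C, D}; {B, C, D, F}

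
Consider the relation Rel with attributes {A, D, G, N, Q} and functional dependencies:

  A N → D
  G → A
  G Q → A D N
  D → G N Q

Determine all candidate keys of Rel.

{D}⁺: D→GNQ adds G, N, Q; G→A adds A → {A, D, G, N, Q}.
{A, N}⁺: AN→D adds D; D→GNQ adds G, Q → {A, D, G, N, Q}.
{G, N}⁺: G→A adds A; AN→D adds D; D→GNQ adds Q → {A, D, G, N, Q}.
{G, Q}⁺: G→A adds A; GQ→ADN adds D, N → {A, D, G, N, Q}.
Any other superkey contains one of these as a subset, so there are no further candidate keys.

{D}, {A, N}, {G, N}, {G, Q}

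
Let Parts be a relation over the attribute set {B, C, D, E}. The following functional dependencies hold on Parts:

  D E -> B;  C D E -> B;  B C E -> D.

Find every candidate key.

BCE, CDE

{B, C, E}⁺: BCE→D adds D → {B, C, D, E}. Minimal: {C, E}⁺ = {C, E}; {B, E}⁺ = {B, E}; {B, C}⁺ = {B, C} — none reach the full schema.
{C, D, E}⁺: DE→B adds B → {B, C, D, E}. Minimal: {D, E}⁺ = {B, D, E}; {C, E}⁺ = {C, E}; {C, D}⁺ = {C, D} — none reach the full schema.
Any other superkey contains one of these as a subset, so there are no further candidate keys.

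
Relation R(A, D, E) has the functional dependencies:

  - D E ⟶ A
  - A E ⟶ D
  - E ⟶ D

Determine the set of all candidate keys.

{E}⁺: E→D adds D; DE→A adds A → {A, D, E}.

(E)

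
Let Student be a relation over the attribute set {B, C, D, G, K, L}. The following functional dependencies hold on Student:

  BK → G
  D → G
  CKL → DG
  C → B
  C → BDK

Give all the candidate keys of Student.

(C, L)

Attributes C, L never appear on any right-hand side, so every candidate key must contain {C, L}.
{C, L}⁺ = {B, C, D, G, K, L}, which is all of the schema, so {C, L} is the only candidate key.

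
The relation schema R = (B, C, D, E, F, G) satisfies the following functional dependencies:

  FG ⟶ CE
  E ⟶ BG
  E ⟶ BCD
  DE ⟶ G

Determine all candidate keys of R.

EF, FG

Attribute F never appears on the right-hand side of any dependency, so F must belong to every candidate key.
{F}⁺ = {F}, which is not all of the schema, so we must add further attributes.
{E, F}⁺: E→BG adds B, G; E→BCD adds C, D → {B, C, D, E, F, G}. Minimal: {F}⁺ = {F}; {E}⁺ = {B, C, D, E, G} — none reach the full schema.
{F, G}⁺: FG→CE adds C, E; E→BG adds B; E→BCD adds D → {B, C, D, E, F, G}. Minimal: {G}⁺ = {G}; {F}⁺ = {F} — none reach the full schema.
Any other superkey contains one of these as a subset, so there are no further candidate keys.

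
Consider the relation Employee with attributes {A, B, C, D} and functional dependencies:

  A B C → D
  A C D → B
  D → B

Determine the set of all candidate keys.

Attributes A, C never appear on any right-hand side, so every candidate key must contain {A, C}.
{A, C}⁺ = {A, C}, which is not all of the schema, so we must add further attributes.
{A, B, C}⁺: ABC→D adds D → {A, B, C, D}. Minimal: {B, C}⁺ = {B, C}; {A, C}⁺ = {A, C}; {A, B}⁺ = {A, B} — none reach the full schema.
{A, C, D}⁺: ACD→B adds B → {A, B, C, D}. Minimal: {C, D}⁺ = {B, C, D}; {A, D}⁺ = {A, B, D}; {A, C}⁺ = {A, C} — none reach the full schema.
Any other superkey contains one of these as a subset, so there are no further candidate keys.

{A, B, C}, {A, C, D}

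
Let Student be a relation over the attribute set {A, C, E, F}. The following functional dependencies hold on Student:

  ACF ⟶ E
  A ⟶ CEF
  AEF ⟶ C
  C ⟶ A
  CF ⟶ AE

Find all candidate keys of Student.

{A}⁺: A→CEF adds C, E, F → {A, C, E, F}.
{C}⁺: C→A adds A; A→CEF adds E, F → {A, C, E, F}.

{A}, {C}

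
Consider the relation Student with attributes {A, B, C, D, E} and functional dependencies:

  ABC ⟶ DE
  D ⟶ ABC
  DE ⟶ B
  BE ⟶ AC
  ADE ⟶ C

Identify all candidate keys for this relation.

{D}, {B, E}, {A, B, C}

{D}⁺: D→ABC adds A, B, C; ABC→DE adds E → {A, B, C, D, E}.
{B, E}⁺: BE→AC adds A, C; ABC→DE adds D → {A, B, C, D, E}.
{A, B, C}⁺: ABC→DE adds D, E → {A, B, C, D, E}.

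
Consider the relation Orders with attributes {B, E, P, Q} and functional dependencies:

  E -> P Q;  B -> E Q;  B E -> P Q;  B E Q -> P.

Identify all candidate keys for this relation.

Attribute B never appears on the right-hand side of any dependency, so B must belong to every candidate key.
{B}⁺ = {B, E, P, Q}, which is all of the schema, so {B} is the only candidate key.

B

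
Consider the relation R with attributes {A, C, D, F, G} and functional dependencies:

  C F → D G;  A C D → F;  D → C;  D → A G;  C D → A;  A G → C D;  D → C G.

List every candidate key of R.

{D}; {A, G}; {C, F}

{D}⁺: D→C adds C; D→AG adds A, G; ACD→F adds F → {A, C, D, F, G}.
{A, G}⁺: AG→CD adds C, D; ACD→F adds F → {A, C, D, F, G}.
{C, F}⁺: CF→DG adds D, G; D→AG adds A → {A, C, D, F, G}.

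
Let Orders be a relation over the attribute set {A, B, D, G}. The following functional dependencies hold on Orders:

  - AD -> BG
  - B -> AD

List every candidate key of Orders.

B, AD

{B}⁺: B→AD adds A, D; AD→BG adds G → {A, B, D, G}.
{A, D}⁺: AD→BG adds B, G → {A, B, D, G}. Minimal: {D}⁺ = {D}; {A}⁺ = {A} — none reach the full schema.
Any other superkey contains one of these as a subset, so there are no further candidate keys.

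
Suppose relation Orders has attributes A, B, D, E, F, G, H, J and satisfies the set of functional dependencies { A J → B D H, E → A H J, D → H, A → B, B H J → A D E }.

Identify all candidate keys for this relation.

Attributes F, G never appear on any right-hand side, so every candidate key must contain {F, G}.
{F, G}⁺ = {F, G}, which is not all of the schema, so we must add further attributes.
{E, F, G}⁺: E→AHJ adds A, H, J; A→B adds B; BHJ→ADE adds D → {A, B, D, E, F, G, H, J}. Minimal: {F, G}⁺ = {F, G}; {E, G}⁺ = {A, B, D, E, G, H, J}; {E, F}⁺ = {A, B, D, E, F, H, J} — none reach the full schema.
{A, F, G, J}⁺: AJ→BDH adds B, D, H; BHJ→ADE adds E → {A, B, D, E, F, G, H, J}. Minimal: {F, G, J}⁺ = {F, G, J}; {A, G, J}⁺ = {A, B, D, E, G, H, J}; {A, F, J}⁺ = {A, B, D, E, F, H, J}; … — none reach the full schema.
{B, D, F, G, J}⁺: D→H adds H; BHJ→ADE adds A, E → {A, B, D, E, F, G, H, J}. Minimal: {D, F, G, J}⁺ = {D, F, G, H, J}; {B, F, G, J}⁺ = {B, F, G, J}; {B, D, G, J}⁺ = {A, B, D, E, G, H, J}; … — none reach the full schema.
{B, F, G, H, J}⁺: BHJ→ADE adds A, D, E → {A, B, D, E, F, G, H, J}. Minimal: {F, G, H, J}⁺ = {F, G, H, J}; {B, G, H, J}⁺ = {A, B, D, E, G, H, J}; {B, F, H, J}⁺ = {A, B, D, E, F, H, J}; … — none reach the full schema.

(E, F, G), (A, F, G, J), (B, D, F, G, J), (B, F, G, H, J)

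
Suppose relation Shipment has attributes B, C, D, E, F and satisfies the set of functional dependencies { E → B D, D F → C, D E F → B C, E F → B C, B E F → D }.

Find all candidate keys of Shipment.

Attributes E, F never appear on any right-hand side, so every candidate key must contain {E, F}.
{E, F}⁺ = {B, C, D, E, F}, which is all of the schema, so {E, F} is the only candidate key.

{E, F}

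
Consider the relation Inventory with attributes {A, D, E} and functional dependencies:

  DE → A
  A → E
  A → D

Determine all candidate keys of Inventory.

{A}⁺: A→E adds E; A→D adds D → {A, D, E}.
{D, E}⁺: DE→A adds A → {A, D, E}. Minimal: {E}⁺ = {E}; {D}⁺ = {D} — none reach the full schema.
Any other superkey contains one of these as a subset, so there are no further candidate keys.

(A); (D, E)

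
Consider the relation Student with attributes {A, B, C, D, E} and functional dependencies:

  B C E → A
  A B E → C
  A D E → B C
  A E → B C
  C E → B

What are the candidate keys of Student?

Attributes D, E never appear on any right-hand side, so every candidate key must contain {D, E}.
{D, E}⁺ = {D, E}, which is not all of the schema, so we must add further attributes.
{A, D, E}⁺: ADE→BC adds B, C → {A, B, C, D, E}. Minimal: {D, E}⁺ = {D, E}; {A, E}⁺ = {A, B, C, E}; {A, D}⁺ = {A, D} — none reach the full schema.
{C, D, E}⁺: CE→B adds B; BCE→A adds A → {A, B, C, D, E}. Minimal: {D, E}⁺ = {D, E}; {C, E}⁺ = {A, B, C, E}; {C, D}⁺ = {C, D} — none reach the full schema.
Any other superkey contains one of these as a subset, so there are no further candidate keys.

(A, D, E); (C, D, E)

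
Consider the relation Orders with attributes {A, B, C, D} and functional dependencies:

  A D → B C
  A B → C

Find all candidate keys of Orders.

AD

{A, D}⁺: AD→BC adds B, C → {A, B, C, D}. Minimal: {D}⁺ = {D}; {A}⁺ = {A} — none reach the full schema.
No other minimal superkey exists.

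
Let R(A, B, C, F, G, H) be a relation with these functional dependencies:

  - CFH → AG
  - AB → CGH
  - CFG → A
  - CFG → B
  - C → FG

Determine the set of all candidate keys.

{C}; {A, B}

{C}⁺: C→FG adds F, G; CFG→A adds A; CFG→B adds B; AB→CGH adds H → {A, B, C, F, G, H}.
{A, B}⁺: AB→CGH adds C, G, H; C→FG adds F → {A, B, C, F, G, H}.
Any other superkey contains one of these as a subset, so there are no further candidate keys.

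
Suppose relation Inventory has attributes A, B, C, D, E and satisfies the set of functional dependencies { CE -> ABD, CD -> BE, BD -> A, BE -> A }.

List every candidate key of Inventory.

Attribute C never appears on the right-hand side of any dependency, so C must belong to every candidate key.
{C}⁺ = {C}, which is not all of the schema, so we must add further attributes.
{C, D}⁺: CD→BE adds B, E; BD→A adds A → {A, B, C, D, E}. Minimal: {D}⁺ = {D}; {C}⁺ = {C} — none reach the full schema.
{C, E}⁺: CE→ABD adds A, B, D → {A, B, C, D, E}. Minimal: {E}⁺ = {E}; {C}⁺ = {C} — none reach the full schema.
Any other superkey contains one of these as a subset, so there are no further candidate keys.

CD; CE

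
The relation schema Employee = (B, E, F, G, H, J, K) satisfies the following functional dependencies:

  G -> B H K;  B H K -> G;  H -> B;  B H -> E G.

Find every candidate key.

Attributes F, J never appear on any right-hand side, so every candidate key must contain {F, J}.
{F, J}⁺ = {F, J}, which is not all of the schema, so we must add further attributes.
{F, G, J}⁺: G→BHK adds B, H, K; BH→EG adds E → {B, E, F, G, H, J, K}. Minimal: {G, J}⁺ = {B, E, G, H, J, K}; {F, J}⁺ = {F, J}; {F, G}⁺ = {B, E, F, G, H, K} — none reach the full schema.
{F, H, J}⁺: H→B adds B; BH→EG adds E, G; G→BHK adds K → {B, E, F, G, H, J, K}. Minimal: {H, J}⁺ = {B, E, G, H, J, K}; {F, J}⁺ = {F, J}; {F, H}⁺ = {B, E, F, G, H, K} — none reach the full schema.
Any other superkey contains one of these as a subset, so there are no further candidate keys.

(F, G, J); (F, H, J)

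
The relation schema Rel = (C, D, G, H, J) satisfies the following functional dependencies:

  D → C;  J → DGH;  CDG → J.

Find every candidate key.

{J}⁺: J→DGH adds D, G, H; D→C adds C → {C, D, G, H, J}.
{D, G}⁺: D→C adds C; CDG→J adds J; J→DGH adds H → {C, D, G, H, J}. Minimal: {G}⁺ = {G}; {D}⁺ = {C, D} — none reach the full schema.

J; DG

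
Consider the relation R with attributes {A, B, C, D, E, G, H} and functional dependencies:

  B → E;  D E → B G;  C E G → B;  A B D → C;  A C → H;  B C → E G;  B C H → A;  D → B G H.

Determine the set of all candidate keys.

{A, D}⁺: D→BGH adds B, G, H; B→E adds E; ABD→C adds C → {A, B, C, D, E, G, H}. Minimal: {D}⁺ = {B, D, E, G, H}; {A}⁺ = {A} — none reach the full schema.
{C, D}⁺: D→BGH adds B, G, H; B→E adds E; BCH→A adds A → {A, B, C, D, E, G, H}. Minimal: {D}⁺ = {B, D, E, G, H}; {C}⁺ = {C} — none reach the full schema.
Any other superkey contains one of these as a subset, so there are no further candidate keys.

(A, D), (C, D)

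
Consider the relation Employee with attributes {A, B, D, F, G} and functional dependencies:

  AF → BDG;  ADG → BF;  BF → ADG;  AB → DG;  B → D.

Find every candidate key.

{A, B}⁺: AB→DG adds D, G; ADG→BF adds F → {A, B, D, F, G}.
{A, F}⁺: AF→BDG adds B, D, G → {A, B, D, F, G}.
{B, F}⁺: BF→ADG adds A, D, G → {A, B, D, F, G}.
{A, D, G}⁺: ADG→BF adds B, F → {A, B, D, F, G}.
Any other superkey contains one of these as a subset, so there are no further candidate keys.

{A, B}; {A, F}; {B, F}; {A, D, G}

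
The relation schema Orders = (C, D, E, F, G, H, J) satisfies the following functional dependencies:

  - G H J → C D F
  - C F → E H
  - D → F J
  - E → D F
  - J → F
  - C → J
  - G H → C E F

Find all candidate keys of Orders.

{C, G}, {G, H}

{C, G}⁺: C→J adds J; J→F adds F; CF→EH adds E, H; E→DF adds D → {C, D, E, F, G, H, J}. Minimal: {G}⁺ = {G}; {C}⁺ = {C, D, E, F, H, J} — none reach the full schema.
{G, H}⁺: GH→CEF adds C, E, F; E→DF adds D; C→J adds J → {C, D, E, F, G, H, J}. Minimal: {H}⁺ = {H}; {G}⁺ = {G} — none reach the full schema.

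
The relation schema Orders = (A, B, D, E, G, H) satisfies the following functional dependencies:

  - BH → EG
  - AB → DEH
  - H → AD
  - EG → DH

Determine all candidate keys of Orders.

Attribute B never appears on the right-hand side of any dependency, so B must belong to every candidate key.
{B}⁺ = {B}, which is not all of the schema, so we must add further attributes.
{A, B}⁺: AB→DEH adds D, E, H; BH→EG adds G → {A, B, D, E, G, H}.
{B, H}⁺: BH→EG adds E, G; H→AD adds A, D → {A, B, D, E, G, H}.
{B, E, G}⁺: EG→DH adds D, H; H→AD adds A → {A, B, D, E, G, H}.

{A, B}, {B, H}, {B, E, G}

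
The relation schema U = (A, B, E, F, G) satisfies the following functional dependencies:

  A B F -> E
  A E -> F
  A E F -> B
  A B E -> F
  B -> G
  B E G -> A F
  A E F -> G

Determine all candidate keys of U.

AE; BE; ABF

{A, E}⁺: AE→F adds F; AEF→B adds B; B→G adds G → {A, B, E, F, G}. Minimal: {E}⁺ = {E}; {A}⁺ = {A} — none reach the full schema.
{B, E}⁺: B→G adds G; BEG→AF adds A, F → {A, B, E, F, G}. Minimal: {E}⁺ = {E}; {B}⁺ = {B, G} — none reach the full schema.
{A, B, F}⁺: ABF→E adds E; B→G adds G → {A, B, E, F, G}. Minimal: {B, F}⁺ = {B, F, G}; {A, F}⁺ = {A, F}; {A, B}⁺ = {A, B, G} — none reach the full schema.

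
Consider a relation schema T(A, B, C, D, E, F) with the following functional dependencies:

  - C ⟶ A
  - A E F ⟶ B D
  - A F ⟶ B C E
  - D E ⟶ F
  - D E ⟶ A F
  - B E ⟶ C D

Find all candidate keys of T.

{A, F}, {B, E}, {C, F}, {D, E}

{A, F}⁺: AF→BCE adds B, C, E; BE→CD adds D → {A, B, C, D, E, F}. Minimal: {F}⁺ = {F}; {A}⁺ = {A} — none reach the full schema.
{B, E}⁺: BE→CD adds C, D; C→A adds A; DE→F adds F → {A, B, C, D, E, F}. Minimal: {E}⁺ = {E}; {B}⁺ = {B} — none reach the full schema.
{C, F}⁺: C→A adds A; AF→BCE adds B, E; BE→CD adds D → {A, B, C, D, E, F}. Minimal: {F}⁺ = {F}; {C}⁺ = {A, C} — none reach the full schema.
{D, E}⁺: DE→F adds F; DE→AF adds A; AEF→BD adds B; AF→BCE adds C → {A, B, C, D, E, F}. Minimal: {E}⁺ = {E}; {D}⁺ = {D} — none reach the full schema.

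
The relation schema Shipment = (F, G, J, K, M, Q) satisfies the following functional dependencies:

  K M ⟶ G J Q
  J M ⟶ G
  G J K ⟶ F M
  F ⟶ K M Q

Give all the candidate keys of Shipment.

{F}, {K, M}, {G, J, K}

{F}⁺: F→KMQ adds K, M, Q; KM→GJQ adds G, J → {F, G, J, K, M, Q}.
{K, M}⁺: KM→GJQ adds G, J, Q; GJK→FM adds F → {F, G, J, K, M, Q}. Minimal: {M}⁺ = {M}; {K}⁺ = {K} — none reach the full schema.
{G, J, K}⁺: GJK→FM adds F, M; F→KMQ adds Q → {F, G, J, K, M, Q}. Minimal: {J, K}⁺ = {J, K}; {G, K}⁺ = {G, K}; {G, J}⁺ = {G, J} — none reach the full schema.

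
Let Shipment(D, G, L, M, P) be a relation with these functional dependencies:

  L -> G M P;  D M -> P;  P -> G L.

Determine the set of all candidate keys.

Attribute D never appears on the right-hand side of any dependency, so D must belong to every candidate key.
{D}⁺ = {D}, which is not all of the schema, so we must add further attributes.
{D, L}⁺: L→GMP adds G, M, P → {D, G, L, M, P}. Minimal: {L}⁺ = {G, L, M, P}; {D}⁺ = {D} — none reach the full schema.
{D, M}⁺: DM→P adds P; P→GL adds G, L → {D, G, L, M, P}. Minimal: {M}⁺ = {M}; {D}⁺ = {D} — none reach the full schema.
{D, P}⁺: P→GL adds G, L; L→GMP adds M → {D, G, L, M, P}. Minimal: {P}⁺ = {G, L, M, P}; {D}⁺ = {D} — none reach the full schema.

DL; DM; DP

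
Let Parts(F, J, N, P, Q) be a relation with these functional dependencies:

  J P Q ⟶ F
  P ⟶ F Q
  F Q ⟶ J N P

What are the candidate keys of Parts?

{P}⁺: P→FQ adds F, Q; FQ→JNP adds J, N → {F, J, N, P, Q}.
{F, Q}⁺: FQ→JNP adds J, N, P → {F, J, N, P, Q}. Minimal: {Q}⁺ = {Q}; {F}⁺ = {F} — none reach the full schema.
Any other superkey contains one of these as a subset, so there are no further candidate keys.

{P}; {F, Q}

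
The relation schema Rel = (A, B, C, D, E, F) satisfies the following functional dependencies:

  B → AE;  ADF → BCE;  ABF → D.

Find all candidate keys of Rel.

{B, F}, {A, D, F}

Attribute F never appears on the right-hand side of any dependency, so F must belong to every candidate key.
{F}⁺ = {F}, which is not all of the schema, so we must add further attributes.
{B, F}⁺: B→AE adds A, E; ABF→D adds D; ADF→BCE adds C → {A, B, C, D, E, F}.
{A, D, F}⁺: ADF→BCE adds B, C, E → {A, B, C, D, E, F}.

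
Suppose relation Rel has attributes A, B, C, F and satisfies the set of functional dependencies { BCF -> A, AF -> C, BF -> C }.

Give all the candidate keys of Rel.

(B, F)

{B, F}⁺: BF→C adds C; BCF→A adds A → {A, B, C, F}. Minimal: {F}⁺ = {F}; {B}⁺ = {B} — none reach the full schema.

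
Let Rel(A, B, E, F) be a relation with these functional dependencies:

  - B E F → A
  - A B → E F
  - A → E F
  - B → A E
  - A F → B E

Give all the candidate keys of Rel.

{A}⁺: A→EF adds E, F; AF→BE adds B → {A, B, E, F}.
{B}⁺: B→AE adds A, E; AB→EF adds F → {A, B, E, F}.

{A}, {B}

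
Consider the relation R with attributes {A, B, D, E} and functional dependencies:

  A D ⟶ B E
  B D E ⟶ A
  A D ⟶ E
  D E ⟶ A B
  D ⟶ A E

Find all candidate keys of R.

Attribute D never appears on the right-hand side of any dependency, so D must belong to every candidate key.
{D}⁺ = {A, B, D, E}, which is all of the schema, so {D} is the only candidate key.

D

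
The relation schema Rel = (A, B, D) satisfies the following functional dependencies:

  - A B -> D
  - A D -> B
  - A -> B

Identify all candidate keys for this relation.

(A)

{A}⁺: A→B adds B; AB→D adds D → {A, B, D}.
No other minimal superkey exists.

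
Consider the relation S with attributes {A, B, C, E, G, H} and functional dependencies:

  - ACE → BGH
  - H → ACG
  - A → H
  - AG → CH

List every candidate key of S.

{A, E}⁺: A→H adds H; H→ACG adds C, G; ACE→BGH adds B → {A, B, C, E, G, H}. Minimal: {E}⁺ = {E}; {A}⁺ = {A, C, G, H} — none reach the full schema.
{E, H}⁺: H→ACG adds A, C, G; ACE→BGH adds B → {A, B, C, E, G, H}. Minimal: {H}⁺ = {A, C, G, H}; {E}⁺ = {E} — none reach the full schema.

{A, E}, {E, H}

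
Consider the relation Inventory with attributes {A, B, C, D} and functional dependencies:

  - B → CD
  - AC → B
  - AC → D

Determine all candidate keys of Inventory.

{A, B}, {A, C}

Attribute A never appears on the right-hand side of any dependency, so A must belong to every candidate key.
{A}⁺ = {A}, which is not all of the schema, so we must add further attributes.
{A, B}⁺: B→CD adds C, D → {A, B, C, D}. Minimal: {B}⁺ = {B, C, D}; {A}⁺ = {A} — none reach the full schema.
{A, C}⁺: AC→B adds B; AC→D adds D → {A, B, C, D}. Minimal: {C}⁺ = {C}; {A}⁺ = {A} — none reach the full schema.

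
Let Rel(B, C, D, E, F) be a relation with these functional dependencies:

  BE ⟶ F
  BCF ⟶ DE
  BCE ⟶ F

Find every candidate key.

Attributes B, C never appear on any right-hand side, so every candidate key must contain {B, C}.
{B, C}⁺ = {B, C}, which is not all of the schema, so we must add further attributes.
{B, C, E}⁺: BE→F adds F; BCF→DE adds D → {B, C, D, E, F}. Minimal: {C, E}⁺ = {C, E}; {B, E}⁺ = {B, E, F}; {B, C}⁺ = {B, C} — none reach the full schema.
{B, C, F}⁺: BCF→DE adds D, E → {B, C, D, E, F}. Minimal: {C, F}⁺ = {C, F}; {B, F}⁺ = {B, F}; {B, C}⁺ = {B, C} — none reach the full schema.

BCE; BCF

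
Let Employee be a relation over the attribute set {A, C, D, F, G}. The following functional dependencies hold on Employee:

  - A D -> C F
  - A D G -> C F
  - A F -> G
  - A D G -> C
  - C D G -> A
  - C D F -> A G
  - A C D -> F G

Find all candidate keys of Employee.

{A, D}⁺: AD→CF adds C, F; AF→G adds G → {A, C, D, F, G}.
{C, D, F}⁺: CDF→AG adds A, G → {A, C, D, F, G}.
{C, D, G}⁺: CDG→A adds A; ACD→FG adds F → {A, C, D, F, G}.

AD, CDF, CDG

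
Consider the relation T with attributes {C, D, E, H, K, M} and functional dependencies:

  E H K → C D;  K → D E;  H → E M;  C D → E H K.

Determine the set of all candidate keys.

{C, D}, {C, K}, {H, K}

{C, D}⁺: CD→EHK adds E, H, K; H→EM adds M → {C, D, E, H, K, M}. Minimal: {D}⁺ = {D}; {C}⁺ = {C} — none reach the full schema.
{C, K}⁺: K→DE adds D, E; CD→EHK adds H; H→EM adds M → {C, D, E, H, K, M}. Minimal: {K}⁺ = {D, E, K}; {C}⁺ = {C} — none reach the full schema.
{H, K}⁺: K→DE adds D, E; H→EM adds M; EHK→CD adds C → {C, D, E, H, K, M}. Minimal: {K}⁺ = {D, E, K}; {H}⁺ = {E, H, M} — none reach the full schema.
Any other superkey contains one of these as a subset, so there are no further candidate keys.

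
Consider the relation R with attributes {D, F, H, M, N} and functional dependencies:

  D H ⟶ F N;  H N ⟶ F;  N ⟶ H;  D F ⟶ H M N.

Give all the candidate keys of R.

Attribute D never appears on the right-hand side of any dependency, so D must belong to every candidate key.
{D}⁺ = {D}, which is not all of the schema, so we must add further attributes.
{D, F}⁺: DF→HMN adds H, M, N → {D, F, H, M, N}. Minimal: {F}⁺ = {F}; {D}⁺ = {D} — none reach the full schema.
{D, H}⁺: DH→FN adds F, N; DF→HMN adds M → {D, F, H, M, N}. Minimal: {H}⁺ = {H}; {D}⁺ = {D} — none reach the full schema.
{D, N}⁺: N→H adds H; DH→FN adds F; DF→HMN adds M → {D, F, H, M, N}. Minimal: {N}⁺ = {F, H, N}; {D}⁺ = {D} — none reach the full schema.
Any other superkey contains one of these as a subset, so there are no further candidate keys.

DF, DH, DN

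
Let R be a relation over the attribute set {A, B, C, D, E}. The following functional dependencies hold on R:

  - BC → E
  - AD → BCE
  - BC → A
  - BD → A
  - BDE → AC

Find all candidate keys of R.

(A, D); (B, D)

Attribute D never appears on the right-hand side of any dependency, so D must belong to every candidate key.
{D}⁺ = {D}, which is not all of the schema, so we must add further attributes.
{A, D}⁺: AD→BCE adds B, C, E → {A, B, C, D, E}.
{B, D}⁺: BD→A adds A; AD→BCE adds C, E → {A, B, C, D, E}.
Any other superkey contains one of these as a subset, so there are no further candidate keys.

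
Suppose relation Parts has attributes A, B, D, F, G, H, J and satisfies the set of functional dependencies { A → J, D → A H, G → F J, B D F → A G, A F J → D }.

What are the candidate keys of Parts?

{A, B, F}; {A, B, G}; {B, D, F}; {B, D, G}

Attribute B never appears on the right-hand side of any dependency, so B must belong to every candidate key.
{B}⁺ = {B}, which is not all of the schema, so we must add further attributes.
{A, B, F}⁺: A→J adds J; AFJ→D adds D; D→AH adds H; BDF→AG adds G → {A, B, D, F, G, H, J}.
{A, B, G}⁺: A→J adds J; G→FJ adds F; AFJ→D adds D; D→AH adds H → {A, B, D, F, G, H, J}.
{B, D, F}⁺: D→AH adds A, H; BDF→AG adds G; A→J adds J → {A, B, D, F, G, H, J}.
{B, D, G}⁺: D→AH adds A, H; G→FJ adds F, J → {A, B, D, F, G, H, J}.
Any other superkey contains one of these as a subset, so there are no further candidate keys.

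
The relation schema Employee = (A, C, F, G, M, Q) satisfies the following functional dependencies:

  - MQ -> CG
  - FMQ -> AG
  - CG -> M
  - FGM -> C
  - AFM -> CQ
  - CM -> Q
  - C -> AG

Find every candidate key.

CF, AFM, FGM, FMQ

Attribute F never appears on the right-hand side of any dependency, so F must belong to every candidate key.
{F}⁺ = {F}, which is not all of the schema, so we must add further attributes.
{C, F}⁺: C→AG adds A, G; CG→M adds M; AFM→CQ adds Q → {A, C, F, G, M, Q}. Minimal: {F}⁺ = {F}; {C}⁺ = {A, C, G, M, Q} — none reach the full schema.
{A, F, M}⁺: AFM→CQ adds C, Q; C→AG adds G → {A, C, F, G, M, Q}. Minimal: {F, M}⁺ = {F, M}; {A, M}⁺ = {A, M}; {A, F}⁺ = {A, F} — none reach the full schema.
{F, G, M}⁺: FGM→C adds C; CM→Q adds Q; C→AG adds A → {A, C, F, G, M, Q}. Minimal: {G, M}⁺ = {G, M}; {F, M}⁺ = {F, M}; {F, G}⁺ = {F, G} — none reach the full schema.
{F, M, Q}⁺: MQ→CG adds C, G; FMQ→AG adds A → {A, C, F, G, M, Q}. Minimal: {M, Q}⁺ = {A, C, G, M, Q}; {F, Q}⁺ = {F, Q}; {F, M}⁺ = {F, M} — none reach the full schema.
Any other superkey contains one of these as a subset, so there are no further candidate keys.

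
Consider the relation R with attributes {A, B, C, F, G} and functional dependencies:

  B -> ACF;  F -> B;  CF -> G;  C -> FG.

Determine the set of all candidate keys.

{B}⁺: B→ACF adds A, C, F; CF→G adds G → {A, B, C, F, G}.
{C}⁺: C→FG adds F, G; F→B adds B; B→ACF adds A → {A, B, C, F, G}.
{F}⁺: F→B adds B; B→ACF adds A, C; CF→G adds G → {A, B, C, F, G}.

(B); (C); (F)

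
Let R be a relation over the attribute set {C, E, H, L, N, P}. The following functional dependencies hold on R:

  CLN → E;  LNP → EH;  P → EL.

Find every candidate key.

Attributes C, N, P never appear on any right-hand side, so every candidate key must contain {C, N, P}.
{C, N, P}⁺ = {C, E, H, L, N, P}, which is all of the schema, so {C, N, P} is the only candidate key.

{C, N, P}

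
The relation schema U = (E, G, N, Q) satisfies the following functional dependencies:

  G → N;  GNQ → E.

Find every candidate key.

Attributes G, Q never appear on any right-hand side, so every candidate key must contain {G, Q}.
{G, Q}⁺ = {E, G, N, Q}, which is all of the schema, so {G, Q} is the only candidate key.

GQ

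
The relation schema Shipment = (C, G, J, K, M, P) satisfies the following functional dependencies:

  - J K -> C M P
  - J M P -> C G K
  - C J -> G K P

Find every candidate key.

Attribute J never appears on the right-hand side of any dependency, so J must belong to every candidate key.
{J}⁺ = {J}, which is not all of the schema, so we must add further attributes.
{C, J}⁺: CJ→GKP adds G, K, P; JK→CMP adds M → {C, G, J, K, M, P}.
{J, K}⁺: JK→CMP adds C, M, P; JMP→CGK adds G → {C, G, J, K, M, P}.
{J, M, P}⁺: JMP→CGK adds C, G, K → {C, G, J, K, M, P}.

(C, J), (J, K), (J, M, P)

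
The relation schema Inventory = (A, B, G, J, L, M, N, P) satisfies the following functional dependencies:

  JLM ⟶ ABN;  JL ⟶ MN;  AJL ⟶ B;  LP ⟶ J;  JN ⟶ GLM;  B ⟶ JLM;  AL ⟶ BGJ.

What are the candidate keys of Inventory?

Attribute P never appears on the right-hand side of any dependency, so P must belong to every candidate key.
{P}⁺ = {P}, which is not all of the schema, so we must add further attributes.
{B, P}⁺: B→JLM adds J, L, M; JLM→ABN adds A, N; JN→GLM adds G → {A, B, G, J, L, M, N, P}. Minimal: {P}⁺ = {P}; {B}⁺ = {A, B, G, J, L, M, N} — none reach the full schema.
{L, P}⁺: LP→J adds J; JL→MN adds M, N; JN→GLM adds G; JLM→ABN adds A, B → {A, B, G, J, L, M, N, P}. Minimal: {P}⁺ = {P}; {L}⁺ = {L} — none reach the full schema.
{J, N, P}⁺: JN→GLM adds G, L, M; JLM→ABN adds A, B → {A, B, G, J, L, M, N, P}. Minimal: {N, P}⁺ = {N, P}; {J, P}⁺ = {J, P}; {J, N}⁺ = {A, B, G, J, L, M, N} — none reach the full schema.
Any other superkey contains one of these as a subset, so there are no further candidate keys.

BP; LP; JNP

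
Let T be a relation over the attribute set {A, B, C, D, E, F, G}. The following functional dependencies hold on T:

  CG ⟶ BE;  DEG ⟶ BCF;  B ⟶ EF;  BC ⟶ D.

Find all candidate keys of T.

(A, C, G); (A, B, D, G); (A, D, E, G)

Attributes A, G never appear on any right-hand side, so every candidate key must contain {A, G}.
{A, G}⁺ = {A, G}, which is not all of the schema, so we must add further attributes.
{A, C, G}⁺: CG→BE adds B, E; B→EF adds F; BC→D adds D → {A, B, C, D, E, F, G}.
{A, B, D, G}⁺: B→EF adds E, F; DEG→BCF adds C → {A, B, C, D, E, F, G}.
{A, D, E, G}⁺: DEG→BCF adds B, C, F → {A, B, C, D, E, F, G}.
Any other superkey contains one of these as a subset, so there are no further candidate keys.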